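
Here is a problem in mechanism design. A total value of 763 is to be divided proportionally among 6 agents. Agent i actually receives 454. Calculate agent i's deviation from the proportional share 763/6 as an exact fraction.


Step 1: Proportional share = 763/6
Step 2: Agent's actual allocation = 454
Step 3: Excess = 454 - 763/6 = 1961/6

1961/6


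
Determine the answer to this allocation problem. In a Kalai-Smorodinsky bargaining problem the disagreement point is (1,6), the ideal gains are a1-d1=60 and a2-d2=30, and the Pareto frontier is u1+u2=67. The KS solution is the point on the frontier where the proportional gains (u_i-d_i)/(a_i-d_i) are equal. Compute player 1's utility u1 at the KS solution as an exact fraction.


Step 1: At the KS point, (u1-d1)/r1 = (u2-d2)/r2 = t and u1+u2 = 67
Step 2: u1 = d1 + r1*t and u2 = d2 + r2*t, so (d1 + r1*t) + (d2 + r2*t) = 67
Step 3: t = (67 - 1 - 6)/(60 + 30) = 60/90 = 2/3
Step 4: u1 = d1 + r1*t = 1 + 60 * 2/3 = 41
Step 5: (Check: u2 = d2 + r2*t = 26; u1+u2 = 41 + 26 = 67, on the frontier.)

41


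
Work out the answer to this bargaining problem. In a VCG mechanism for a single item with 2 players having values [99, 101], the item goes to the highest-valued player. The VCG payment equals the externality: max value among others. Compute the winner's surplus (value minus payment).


Step 1: The winner is the agent with the highest value: agent 1 with value 101
Step 2: Values of other agents: [99]
Step 3: VCG payment = max of others' values = 99
Step 4: Surplus = 101 - 99 = 2

2


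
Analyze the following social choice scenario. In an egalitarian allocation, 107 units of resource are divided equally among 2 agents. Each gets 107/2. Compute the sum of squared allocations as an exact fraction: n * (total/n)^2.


Step 1: Each agent's share = 107/2
Step 2: Square of each share = (107/2)^2 = 11449/4
Step 3: Sum of squares = 2 * 11449/4 = 11449/2

11449/2


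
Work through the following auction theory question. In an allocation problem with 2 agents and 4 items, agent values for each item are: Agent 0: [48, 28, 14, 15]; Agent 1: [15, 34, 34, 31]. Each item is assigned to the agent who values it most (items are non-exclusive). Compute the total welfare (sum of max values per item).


Step 1: For each item, find the maximum value among all agents.
Step 2: Item 0 -> Agent 0 (value 48)
Step 3: Item 1 -> Agent 1 (value 34)
Step 4: Item 2 -> Agent 1 (value 34)
Step 5: Item 3 -> Agent 1 (value 31)
Step 6: Total welfare = 48 + 34 + 34 + 31 = 147

147


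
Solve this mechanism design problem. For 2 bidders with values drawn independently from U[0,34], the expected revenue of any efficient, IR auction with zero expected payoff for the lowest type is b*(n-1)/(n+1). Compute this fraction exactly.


Step 1: By Revenue Equivalence, expected revenue = b*(n-1)/(n+1)
Step 2: Substituting n = 2, b = 34
Step 3: Revenue = 34*(2-1)/(2+1) = 34*1/3
Step 4: Revenue = 34/3

34/3


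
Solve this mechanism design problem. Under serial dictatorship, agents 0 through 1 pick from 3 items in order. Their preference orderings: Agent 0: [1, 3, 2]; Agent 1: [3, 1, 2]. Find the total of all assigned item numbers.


Step 1: Agent 0 picks item 1
Step 2: Agent 1 picks item 3
Step 3: Sum = 1 + 3 = 4

4


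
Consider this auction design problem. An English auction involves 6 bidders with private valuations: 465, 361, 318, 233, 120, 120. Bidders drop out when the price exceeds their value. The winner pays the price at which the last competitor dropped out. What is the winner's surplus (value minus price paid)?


Step 1: Identify the highest value: 465
Step 2: Identify the second-highest value: 361
Step 3: The final price = second-highest value = 361
Step 4: Surplus = 465 - 361 = 104

104


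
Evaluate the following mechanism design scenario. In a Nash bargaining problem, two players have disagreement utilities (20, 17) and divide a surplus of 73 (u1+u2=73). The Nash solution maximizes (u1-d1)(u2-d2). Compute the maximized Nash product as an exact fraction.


Step 1: The Nash solution splits surplus symmetrically above the disagreement point
Step 2: u1 = (total + d1 - d2)/2 = (73 + 20 - 17)/2 = 38
Step 3: u2 = (total - d1 + d2)/2 = (73 - 20 + 17)/2 = 35
Step 4: Nash product = (38 - 20) * (35 - 17)
Step 5: = 18 * 18 = 324

324


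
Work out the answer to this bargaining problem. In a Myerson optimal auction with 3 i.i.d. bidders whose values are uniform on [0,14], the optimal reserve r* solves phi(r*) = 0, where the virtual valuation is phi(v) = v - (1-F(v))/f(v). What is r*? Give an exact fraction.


Step 1: For U[0,14], F(v) = v/14 and f(v) = 1/14
Step 2: phi(v) = v - (1 - v/14)/(1/14) = v - (14 - v) = 2v - 14
Step 3: Set phi(r*) = 0: 2r* - 14 = 0
Step 4: r* = 14/2 = 7 (the number of bidders n = 3 does not enter)

7


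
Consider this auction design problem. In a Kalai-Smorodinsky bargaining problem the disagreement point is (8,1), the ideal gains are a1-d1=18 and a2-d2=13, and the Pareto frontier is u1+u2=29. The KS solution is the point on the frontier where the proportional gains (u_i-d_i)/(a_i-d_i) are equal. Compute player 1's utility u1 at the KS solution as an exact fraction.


Step 1: At the KS point, (u1-d1)/r1 = (u2-d2)/r2 = t and u1+u2 = 29
Step 2: u1 = d1 + r1*t and u2 = d2 + r2*t, so (d1 + r1*t) + (d2 + r2*t) = 29
Step 3: t = (29 - 8 - 1)/(18 + 13) = 20/31
Step 4: u1 = d1 + r1*t = 8 + 18 * 20/31 = 608/31
Step 5: (Check: u2 = d2 + r2*t = 291/31; u1+u2 = 608/31 + 291/31 = 29, on the frontier.)

608/31


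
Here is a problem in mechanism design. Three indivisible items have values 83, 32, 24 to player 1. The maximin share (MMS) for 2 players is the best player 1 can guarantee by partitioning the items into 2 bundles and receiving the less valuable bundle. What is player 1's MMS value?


Step 1: Item values = 83, 32, 24
Step 2: Enumerate all 2-bundle partitions and take the smaller bundle:
  Partition 1: {83} vs {32,24} -> bundles 83, 56; min = 56
  Partition 2: {32} vs {83,24} -> bundles 32, 107; min = 32
  Partition 3: {24} vs {83,32} -> bundles 24, 115; min = 24
Step 3: MMS = max(56, 32, 24) = 56

56


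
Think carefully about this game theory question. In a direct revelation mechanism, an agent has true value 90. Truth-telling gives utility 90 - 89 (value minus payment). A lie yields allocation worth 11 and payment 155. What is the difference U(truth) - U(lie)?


Step 1: U(truth) = value - payment = 90 - 89 = 1
Step 2: U(lie) = allocation - payment = 11 - 155 = -144
Step 3: IC gap = 1 - (-144) = 145

145


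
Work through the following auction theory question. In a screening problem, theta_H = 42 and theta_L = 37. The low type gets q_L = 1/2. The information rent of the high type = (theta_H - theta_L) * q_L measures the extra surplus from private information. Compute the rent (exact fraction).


Step 1: theta_H - theta_L = 42 - 37 = 5
Step 2: Information rent = (theta_H - theta_L) * q_L
Step 3: = 5 * 1/2
Step 4: = 5/2

5/2


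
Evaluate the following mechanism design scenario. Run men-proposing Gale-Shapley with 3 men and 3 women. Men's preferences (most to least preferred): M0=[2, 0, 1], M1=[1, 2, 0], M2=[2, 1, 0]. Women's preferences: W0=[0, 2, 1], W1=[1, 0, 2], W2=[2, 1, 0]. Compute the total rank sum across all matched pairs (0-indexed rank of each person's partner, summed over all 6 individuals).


Step 1: Run Gale-Shapley (men propose, women hold best offer):
  M0 proposes to W2; she accepts
  M1 proposes to W1; she accepts
  M2 proposes to W2; she switches from M0
  M0 proposes to W0; she accepts
Step 2: Final matching: W0-M0, W1-M1, W2-M2
Step 3: 0-indexed ranks (man's rank of his match, then woman's): 1 + 0 + 0 + 0 + 0 + 0
Step 4: Total rank sum = 1

1


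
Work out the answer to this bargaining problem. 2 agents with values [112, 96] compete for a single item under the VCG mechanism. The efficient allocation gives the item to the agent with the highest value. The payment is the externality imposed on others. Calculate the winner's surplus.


Step 1: The winner is the agent with the highest value: agent 0 with value 112
Step 2: Values of other agents: [96]
Step 3: VCG payment = max of others' values = 96
Step 4: Surplus = 112 - 96 = 16

16


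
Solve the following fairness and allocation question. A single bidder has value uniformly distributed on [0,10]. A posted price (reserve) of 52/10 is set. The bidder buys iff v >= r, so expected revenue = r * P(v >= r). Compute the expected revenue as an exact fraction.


Step 1: Posted price r = 26/5, value support [0,10]
Step 2: P(v >= r) = (10 - 26/5)/10 = 12/25
Step 3: Expected revenue = r * P(v >= r) = 26/5 * 12/25
Step 4: Revenue = 312/125

312/125


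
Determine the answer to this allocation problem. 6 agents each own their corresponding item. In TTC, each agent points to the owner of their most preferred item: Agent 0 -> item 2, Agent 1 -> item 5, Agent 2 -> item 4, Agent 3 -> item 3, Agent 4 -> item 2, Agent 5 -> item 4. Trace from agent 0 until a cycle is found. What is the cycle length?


Step 1: Trace the pointer graph from agent 0: 0 -> 2 -> 4 -> 2
Step 2: A cycle is detected when we revisit agent 2
Step 3: The cycle is: 2 -> 4 -> 2
Step 4: Cycle length = 2

2


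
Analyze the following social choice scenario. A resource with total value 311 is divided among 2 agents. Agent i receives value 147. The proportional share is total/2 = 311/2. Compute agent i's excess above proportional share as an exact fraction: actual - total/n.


Step 1: Proportional share = 311/2
Step 2: Agent's actual allocation = 147
Step 3: Excess = 147 - 311/2 = -17/2

-17/2


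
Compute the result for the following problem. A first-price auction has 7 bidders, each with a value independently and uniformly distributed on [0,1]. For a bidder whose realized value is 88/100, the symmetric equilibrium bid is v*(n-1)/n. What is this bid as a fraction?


Step 1: The symmetric BNE bidding function is b(v) = v * (n-1) / n
Step 2: Substitute v = 22/25 and n = 7
Step 3: b = 22/25 * 6/7
Step 4: b = 132/175

132/175


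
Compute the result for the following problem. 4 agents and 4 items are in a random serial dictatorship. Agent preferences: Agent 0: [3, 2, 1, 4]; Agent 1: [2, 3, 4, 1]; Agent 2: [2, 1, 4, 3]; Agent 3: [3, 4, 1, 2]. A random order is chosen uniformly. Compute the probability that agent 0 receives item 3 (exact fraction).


Step 1: Agent 0 wants item 3
Step 2: There are 24 possible orderings of agents
Step 3: In 11 orderings, agent 0 gets item 3
Step 4: Probability = 11/24

11/24


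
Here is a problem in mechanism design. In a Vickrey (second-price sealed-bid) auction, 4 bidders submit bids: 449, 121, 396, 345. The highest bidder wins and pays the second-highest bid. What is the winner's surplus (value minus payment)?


Step 1: Sort bids in descending order: 449, 396, 345, 121
Step 2: The winning bid is the highest: 449
Step 3: The payment equals the second-highest bid: 396
Step 4: Surplus = winner's bid - payment = 449 - 396 = 53

53


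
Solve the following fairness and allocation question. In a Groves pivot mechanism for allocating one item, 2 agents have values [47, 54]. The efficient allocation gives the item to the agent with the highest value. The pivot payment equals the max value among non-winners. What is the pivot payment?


Step 1: The efficient winner is agent 1 with value 54
Step 2: Other agents' values: [47]
Step 3: Pivot payment = max(others) = 47
Step 4: The winner pays 47

47


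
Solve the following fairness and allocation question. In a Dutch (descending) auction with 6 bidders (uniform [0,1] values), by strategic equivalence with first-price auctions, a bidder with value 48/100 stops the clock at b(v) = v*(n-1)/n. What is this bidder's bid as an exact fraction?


Step 1: Dutch auctions are strategically equivalent to first-price auctions
Step 2: The equilibrium bid is b(v) = v*(n-1)/n
Step 3: b = 12/25 * 5/6
Step 4: b = 2/5

2/5


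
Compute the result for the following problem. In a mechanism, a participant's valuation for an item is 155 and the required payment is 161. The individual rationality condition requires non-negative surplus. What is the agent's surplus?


Step 1: Surplus = value - payment = 155 - 161 = -6
Step 2: IR is violated (surplus < 0)

-6


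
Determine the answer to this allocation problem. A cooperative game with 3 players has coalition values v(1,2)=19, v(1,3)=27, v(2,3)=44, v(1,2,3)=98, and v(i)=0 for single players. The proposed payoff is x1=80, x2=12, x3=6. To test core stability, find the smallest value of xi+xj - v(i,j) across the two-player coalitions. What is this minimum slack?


Step 1: Slack for coalition (1,2): x1+x2 - v12 = 92 - 19 = 73
Step 2: Slack for coalition (1,3): x1+x3 - v13 = 86 - 27 = 59
Step 3: Slack for coalition (2,3): x2+x3 - v23 = 18 - 44 = -26
Step 4: Minimum slack = min(73, 59, -26) = -26, attained by (2,3); coalition (2,3) can block (slack < 0), so the allocation is not in the core

-26


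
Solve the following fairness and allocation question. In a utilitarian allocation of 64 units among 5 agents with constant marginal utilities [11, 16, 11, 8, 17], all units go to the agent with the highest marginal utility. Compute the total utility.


Step 1: The marginal utilities are [11, 16, 11, 8, 17]
Step 2: The highest marginal utility is 17
Step 3: All 64 units go to that agent
Step 4: Total utility = 17 * 64 = 1088

1088


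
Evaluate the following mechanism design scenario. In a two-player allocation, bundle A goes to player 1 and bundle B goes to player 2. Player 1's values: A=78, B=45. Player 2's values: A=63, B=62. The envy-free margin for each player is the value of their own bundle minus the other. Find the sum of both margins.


Step 1: Player 1's margin = v1(A) - v1(B) = 78 - 45 = 33
Step 2: Player 2's margin = v2(B) - v2(A) = 62 - 63 = -1
Step 3: Total margin = 33 + -1 = 32

32


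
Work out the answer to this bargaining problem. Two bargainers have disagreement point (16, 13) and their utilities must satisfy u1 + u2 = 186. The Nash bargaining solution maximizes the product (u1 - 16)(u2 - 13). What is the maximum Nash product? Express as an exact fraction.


Step 1: The Nash solution splits surplus symmetrically above the disagreement point
Step 2: u1 = (total + d1 - d2)/2 = (186 + 16 - 13)/2 = 189/2
Step 3: u2 = (total - d1 + d2)/2 = (186 - 16 + 13)/2 = 183/2
Step 4: Nash product = (189/2 - 16) * (183/2 - 13)
Step 5: = 157/2 * 157/2 = 24649/4

24649/4


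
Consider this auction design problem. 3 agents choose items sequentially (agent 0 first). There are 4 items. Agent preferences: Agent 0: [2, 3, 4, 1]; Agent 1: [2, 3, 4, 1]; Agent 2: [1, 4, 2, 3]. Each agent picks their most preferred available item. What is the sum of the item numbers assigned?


Step 1: Agent 0 picks item 2
Step 2: Agent 1 picks item 3
Step 3: Agent 2 picks item 1
Step 4: Sum = 2 + 3 + 1 = 6

6


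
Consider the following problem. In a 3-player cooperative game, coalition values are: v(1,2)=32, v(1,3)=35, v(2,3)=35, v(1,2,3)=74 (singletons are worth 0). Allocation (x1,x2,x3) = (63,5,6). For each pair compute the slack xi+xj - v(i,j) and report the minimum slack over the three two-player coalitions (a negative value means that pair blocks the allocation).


Step 1: Slack for coalition (1,2): x1+x2 - v12 = 68 - 32 = 36
Step 2: Slack for coalition (1,3): x1+x3 - v13 = 69 - 35 = 34
Step 3: Slack for coalition (2,3): x2+x3 - v23 = 11 - 35 = -24
Step 4: Minimum slack = min(36, 34, -24) = -24, attained by (2,3); coalition (2,3) can block (slack < 0), so the allocation is not in the core

-24


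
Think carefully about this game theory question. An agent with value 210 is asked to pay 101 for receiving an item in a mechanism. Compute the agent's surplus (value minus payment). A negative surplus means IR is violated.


Step 1: Surplus = value - payment = 210 - 101 = 109
Step 2: IR is satisfied (surplus >= 0)

109


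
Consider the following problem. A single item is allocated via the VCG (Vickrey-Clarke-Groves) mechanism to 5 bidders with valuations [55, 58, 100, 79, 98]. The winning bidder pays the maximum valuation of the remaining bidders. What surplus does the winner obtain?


Step 1: The winner is the agent with the highest value: agent 2 with value 100
Step 2: Values of other agents: [55, 58, 79, 98]
Step 3: VCG payment = max of others' values = 98
Step 4: Surplus = 100 - 98 = 2

2


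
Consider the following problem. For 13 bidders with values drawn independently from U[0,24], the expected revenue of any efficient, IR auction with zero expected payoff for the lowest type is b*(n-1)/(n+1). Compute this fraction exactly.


Step 1: By Revenue Equivalence, expected revenue = b*(n-1)/(n+1)
Step 2: Substituting n = 13, b = 24
Step 3: Revenue = 24*(13-1)/(13+1) = 24*12/14
Step 4: Revenue = 288/14 = 144/7

144/7


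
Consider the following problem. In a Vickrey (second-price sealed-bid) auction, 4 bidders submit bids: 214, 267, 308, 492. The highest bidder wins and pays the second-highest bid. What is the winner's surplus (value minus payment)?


Step 1: Sort bids in descending order: 492, 308, 267, 214
Step 2: The winning bid is the highest: 492
Step 3: The payment equals the second-highest bid: 308
Step 4: Surplus = winner's bid - payment = 492 - 308 = 184

184


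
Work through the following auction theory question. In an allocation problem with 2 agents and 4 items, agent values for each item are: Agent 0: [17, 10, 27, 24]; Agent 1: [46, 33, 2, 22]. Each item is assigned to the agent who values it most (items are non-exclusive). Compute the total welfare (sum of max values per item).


Step 1: For each item, find the maximum value among all agents.
Step 2: Item 0 -> Agent 1 (value 46)
Step 3: Item 1 -> Agent 1 (value 33)
Step 4: Item 2 -> Agent 0 (value 27)
Step 5: Item 3 -> Agent 0 (value 24)
Step 6: Total welfare = 46 + 33 + 27 + 24 = 130

130


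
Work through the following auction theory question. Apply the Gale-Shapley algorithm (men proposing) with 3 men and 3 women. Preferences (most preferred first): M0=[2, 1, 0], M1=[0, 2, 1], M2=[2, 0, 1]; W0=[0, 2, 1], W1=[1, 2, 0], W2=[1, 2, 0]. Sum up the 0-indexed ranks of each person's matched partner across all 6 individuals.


Step 1: Run Gale-Shapley (men propose, women hold best offer):
  M0 proposes to W2; she accepts
  M1 proposes to W0; she accepts
  M2 proposes to W2; she switches from M0
  M0 proposes to W1; she accepts
Step 2: Final matching: W0-M1, W1-M0, W2-M2
Step 3: 0-indexed ranks (man's rank of his match, then woman's): 0 + 2 + 1 + 2 + 0 + 1
Step 4: Total rank sum = 6

6


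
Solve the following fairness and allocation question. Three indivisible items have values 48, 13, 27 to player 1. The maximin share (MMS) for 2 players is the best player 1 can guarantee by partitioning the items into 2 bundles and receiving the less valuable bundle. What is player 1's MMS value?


Step 1: Item values = 48, 13, 27
Step 2: Enumerate all 2-bundle partitions and take the smaller bundle:
  Partition 1: {48} vs {13,27} -> bundles 48, 40; min = 40
  Partition 2: {13} vs {48,27} -> bundles 13, 75; min = 13
  Partition 3: {27} vs {48,13} -> bundles 27, 61; min = 27
Step 3: MMS = max(40, 13, 27) = 40

40


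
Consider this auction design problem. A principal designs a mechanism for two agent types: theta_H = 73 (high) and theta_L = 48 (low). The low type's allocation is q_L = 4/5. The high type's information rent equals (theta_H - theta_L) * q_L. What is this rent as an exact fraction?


Step 1: theta_H - theta_L = 73 - 48 = 25
Step 2: Information rent = (theta_H - theta_L) * q_L
Step 3: = 25 * 4/5
Step 4: = 20

20


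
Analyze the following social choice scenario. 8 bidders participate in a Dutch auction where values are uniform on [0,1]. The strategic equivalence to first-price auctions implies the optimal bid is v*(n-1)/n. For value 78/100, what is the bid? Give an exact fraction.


Step 1: Dutch auctions are strategically equivalent to first-price auctions
Step 2: The equilibrium bid is b(v) = v*(n-1)/n
Step 3: b = 39/50 * 7/8
Step 4: b = 273/400

273/400


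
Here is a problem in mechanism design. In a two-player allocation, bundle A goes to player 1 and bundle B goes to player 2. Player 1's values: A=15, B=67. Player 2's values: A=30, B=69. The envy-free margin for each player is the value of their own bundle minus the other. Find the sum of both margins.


Step 1: Player 1's margin = v1(A) - v1(B) = 15 - 67 = -52
Step 2: Player 2's margin = v2(B) - v2(A) = 69 - 30 = 39
Step 3: Total margin = -52 + 39 = -13

-13


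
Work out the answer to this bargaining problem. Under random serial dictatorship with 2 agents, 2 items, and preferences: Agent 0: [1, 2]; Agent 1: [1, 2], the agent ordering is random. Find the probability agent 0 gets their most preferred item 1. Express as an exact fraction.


Step 1: Agent 0 wants item 1
Step 2: There are 2 possible orderings of agents
Step 3: In 1 orderings, agent 0 gets item 1
Step 4: Probability = 1/2

1/2


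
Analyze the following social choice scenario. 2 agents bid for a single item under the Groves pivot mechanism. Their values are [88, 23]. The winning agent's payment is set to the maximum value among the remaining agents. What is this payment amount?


Step 1: The efficient winner is agent 0 with value 88
Step 2: Other agents' values: [23]
Step 3: Pivot payment = max(others) = 23
Step 4: The winner pays 23

23


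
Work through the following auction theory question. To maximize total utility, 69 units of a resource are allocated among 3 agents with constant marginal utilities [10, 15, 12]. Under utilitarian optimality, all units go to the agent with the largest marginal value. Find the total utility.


Step 1: The marginal utilities are [10, 15, 12]
Step 2: The highest marginal utility is 15
Step 3: All 69 units go to that agent
Step 4: Total utility = 15 * 69 = 1035

1035


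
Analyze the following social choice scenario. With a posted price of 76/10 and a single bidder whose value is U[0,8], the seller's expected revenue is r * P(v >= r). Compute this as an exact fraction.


Step 1: Posted price r = 38/5, value support [0,8]
Step 2: P(v >= r) = (8 - 38/5)/8 = 1/20
Step 3: Expected revenue = r * P(v >= r) = 38/5 * 1/20
Step 4: Revenue = 19/50

19/50


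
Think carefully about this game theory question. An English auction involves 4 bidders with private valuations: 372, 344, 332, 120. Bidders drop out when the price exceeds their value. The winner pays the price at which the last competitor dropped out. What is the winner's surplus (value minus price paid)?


Step 1: Identify the highest value: 372
Step 2: Identify the second-highest value: 344
Step 3: The final price = second-highest value = 344
Step 4: Surplus = 372 - 344 = 28

28


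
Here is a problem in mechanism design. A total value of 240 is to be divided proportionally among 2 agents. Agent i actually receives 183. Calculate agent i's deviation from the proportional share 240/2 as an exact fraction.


Step 1: Proportional share = 240/2 = 120
Step 2: Agent's actual allocation = 183
Step 3: Excess = 183 - 120 = 63

63


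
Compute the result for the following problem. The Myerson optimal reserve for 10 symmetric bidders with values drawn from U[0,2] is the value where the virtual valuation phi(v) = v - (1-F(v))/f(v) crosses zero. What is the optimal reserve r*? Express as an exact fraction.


Step 1: For U[0,2], F(v) = v/2 and f(v) = 1/2
Step 2: phi(v) = v - (1 - v/2)/(1/2) = v - (2 - v) = 2v - 2
Step 3: Set phi(r*) = 0: 2r* - 2 = 0
Step 4: r* = 2/2 = 1 (the number of bidders n = 10 does not enter)

1


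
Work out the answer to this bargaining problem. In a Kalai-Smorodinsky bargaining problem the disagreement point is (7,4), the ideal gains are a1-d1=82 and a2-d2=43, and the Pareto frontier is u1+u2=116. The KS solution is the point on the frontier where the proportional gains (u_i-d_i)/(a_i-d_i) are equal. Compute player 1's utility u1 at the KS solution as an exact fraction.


Step 1: At the KS point, (u1-d1)/r1 = (u2-d2)/r2 = t and u1+u2 = 116
Step 2: u1 = d1 + r1*t and u2 = d2 + r2*t, so (d1 + r1*t) + (d2 + r2*t) = 116
Step 3: t = (116 - 7 - 4)/(82 + 43) = 105/125 = 21/25
Step 4: u1 = d1 + r1*t = 7 + 82 * 21/25 = 1897/25
Step 5: (Check: u2 = d2 + r2*t = 1003/25; u1+u2 = 1897/25 + 1003/25 = 116, on the frontier.)

1897/25


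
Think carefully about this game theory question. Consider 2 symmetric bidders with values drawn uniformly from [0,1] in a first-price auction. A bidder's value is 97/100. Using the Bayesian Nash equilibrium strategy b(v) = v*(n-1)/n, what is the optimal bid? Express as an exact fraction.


Step 1: The symmetric BNE bidding function is b(v) = v * (n-1) / n
Step 2: Substitute v = 97/100 and n = 2
Step 3: b = 97/100 * 1/2
Step 4: b = 97/200

97/200


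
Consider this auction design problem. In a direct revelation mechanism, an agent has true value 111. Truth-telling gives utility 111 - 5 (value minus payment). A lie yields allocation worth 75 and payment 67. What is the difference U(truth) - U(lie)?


Step 1: U(truth) = value - payment = 111 - 5 = 106
Step 2: U(lie) = allocation - payment = 75 - 67 = 8
Step 3: IC gap = 106 - 8 = 98

98


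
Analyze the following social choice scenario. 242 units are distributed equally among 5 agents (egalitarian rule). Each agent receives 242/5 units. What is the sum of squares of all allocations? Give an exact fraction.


Step 1: Each agent's share = 242/5
Step 2: Square of each share = (242/5)^2 = 58564/25
Step 3: Sum of squares = 5 * 58564/25 = 58564/5

58564/5


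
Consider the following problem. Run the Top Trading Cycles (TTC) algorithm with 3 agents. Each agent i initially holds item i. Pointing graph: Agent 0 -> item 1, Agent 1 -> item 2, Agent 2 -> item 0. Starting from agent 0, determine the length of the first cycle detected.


Step 1: Trace the pointer graph from agent 0: 0 -> 1 -> 2 -> 0
Step 2: A cycle is detected when we revisit agent 0
Step 3: The cycle is: 0 -> 1 -> 2 -> 0
Step 4: Cycle length = 3

3


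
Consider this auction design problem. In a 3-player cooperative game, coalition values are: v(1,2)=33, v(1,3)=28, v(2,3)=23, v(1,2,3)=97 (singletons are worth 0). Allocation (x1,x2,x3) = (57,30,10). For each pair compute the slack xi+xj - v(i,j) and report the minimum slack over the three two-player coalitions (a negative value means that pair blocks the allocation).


Step 1: Slack for coalition (1,2): x1+x2 - v12 = 87 - 33 = 54
Step 2: Slack for coalition (1,3): x1+x3 - v13 = 67 - 28 = 39
Step 3: Slack for coalition (2,3): x2+x3 - v23 = 40 - 23 = 17
Step 4: Minimum slack = min(54, 39, 17) = 17, attained by (2,3); no pair can gain by deviating, so the allocation is in the core

17


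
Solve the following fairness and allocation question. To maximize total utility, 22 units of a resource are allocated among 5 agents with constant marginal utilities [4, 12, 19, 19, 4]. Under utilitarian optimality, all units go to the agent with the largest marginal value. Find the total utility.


Step 1: The marginal utilities are [4, 12, 19, 19, 4]
Step 2: The highest marginal utility is 19
Step 3: All 22 units go to that agent
Step 4: Total utility = 19 * 22 = 418

418


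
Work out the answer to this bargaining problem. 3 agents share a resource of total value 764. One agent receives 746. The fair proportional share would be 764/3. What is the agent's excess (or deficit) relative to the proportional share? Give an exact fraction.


Step 1: Proportional share = 764/3
Step 2: Agent's actual allocation = 746
Step 3: Excess = 746 - 764/3 = 1474/3

1474/3


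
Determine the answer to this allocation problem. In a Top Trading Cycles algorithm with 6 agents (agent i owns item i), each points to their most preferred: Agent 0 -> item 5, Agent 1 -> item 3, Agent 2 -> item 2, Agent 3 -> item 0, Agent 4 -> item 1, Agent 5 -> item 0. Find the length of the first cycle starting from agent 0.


Step 1: Trace the pointer graph from agent 0: 0 -> 5 -> 0
Step 2: A cycle is detected when we revisit agent 0
Step 3: The cycle is: 0 -> 5 -> 0
Step 4: Cycle length = 2

2


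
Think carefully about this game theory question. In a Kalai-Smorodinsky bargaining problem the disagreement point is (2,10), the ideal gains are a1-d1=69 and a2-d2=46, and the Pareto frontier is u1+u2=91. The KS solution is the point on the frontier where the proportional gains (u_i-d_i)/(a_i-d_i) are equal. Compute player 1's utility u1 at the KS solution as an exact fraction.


Step 1: At the KS point, (u1-d1)/r1 = (u2-d2)/r2 = t and u1+u2 = 91
Step 2: u1 = d1 + r1*t and u2 = d2 + r2*t, so (d1 + r1*t) + (d2 + r2*t) = 91
Step 3: t = (91 - 2 - 10)/(69 + 46) = 79/115
Step 4: u1 = d1 + r1*t = 2 + 69 * 79/115 = 247/5
Step 5: (Check: u2 = d2 + r2*t = 208/5; u1+u2 = 247/5 + 208/5 = 91, on the frontier.)

247/5


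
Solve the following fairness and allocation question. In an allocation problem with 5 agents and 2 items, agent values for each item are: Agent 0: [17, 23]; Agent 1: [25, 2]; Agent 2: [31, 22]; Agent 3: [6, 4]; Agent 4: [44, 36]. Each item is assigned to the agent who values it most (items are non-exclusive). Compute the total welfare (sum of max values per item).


Step 1: For each item, find the maximum value among all agents.
Step 2: Item 0 -> Agent 4 (value 44)
Step 3: Item 1 -> Agent 4 (value 36)
Step 4: Total welfare = 44 + 36 = 80

80


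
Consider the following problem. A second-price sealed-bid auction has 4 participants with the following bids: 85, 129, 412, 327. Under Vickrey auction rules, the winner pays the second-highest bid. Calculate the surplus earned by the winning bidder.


Step 1: Sort bids in descending order: 412, 327, 129, 85
Step 2: The winning bid is the highest: 412
Step 3: The payment equals the second-highest bid: 327
Step 4: Surplus = winner's bid - payment = 412 - 327 = 85

85


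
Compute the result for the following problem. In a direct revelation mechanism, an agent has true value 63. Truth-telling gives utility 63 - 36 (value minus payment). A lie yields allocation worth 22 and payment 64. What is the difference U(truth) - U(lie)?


Step 1: U(truth) = value - payment = 63 - 36 = 27
Step 2: U(lie) = allocation - payment = 22 - 64 = -42
Step 3: IC gap = 27 - (-42) = 69

69


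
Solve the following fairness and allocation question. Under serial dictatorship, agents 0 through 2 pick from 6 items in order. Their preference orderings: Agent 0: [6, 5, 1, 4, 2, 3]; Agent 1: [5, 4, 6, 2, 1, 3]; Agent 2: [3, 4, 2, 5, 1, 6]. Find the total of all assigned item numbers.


Step 1: Agent 0 picks item 6
Step 2: Agent 1 picks item 5
Step 3: Agent 2 picks item 3
Step 4: Sum = 6 + 5 + 3 = 14

14


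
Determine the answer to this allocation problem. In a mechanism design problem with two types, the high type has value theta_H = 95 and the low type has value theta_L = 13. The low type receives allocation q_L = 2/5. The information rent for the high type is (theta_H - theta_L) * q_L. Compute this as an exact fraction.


Step 1: theta_H - theta_L = 95 - 13 = 82
Step 2: Information rent = (theta_H - theta_L) * q_L
Step 3: = 82 * 2/5
Step 4: = 164/5

164/5


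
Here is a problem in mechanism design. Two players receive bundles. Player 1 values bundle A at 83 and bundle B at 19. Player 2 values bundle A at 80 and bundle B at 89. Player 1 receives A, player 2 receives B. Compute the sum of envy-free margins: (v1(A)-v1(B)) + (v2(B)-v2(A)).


Step 1: Player 1's margin = v1(A) - v1(B) = 83 - 19 = 64
Step 2: Player 2's margin = v2(B) - v2(A) = 89 - 80 = 9
Step 3: Total margin = 64 + 9 = 73

73


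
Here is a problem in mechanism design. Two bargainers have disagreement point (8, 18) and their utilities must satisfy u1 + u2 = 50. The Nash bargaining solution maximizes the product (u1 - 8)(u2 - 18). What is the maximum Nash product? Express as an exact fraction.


Step 1: The Nash solution splits surplus symmetrically above the disagreement point
Step 2: u1 = (total + d1 - d2)/2 = (50 + 8 - 18)/2 = 20
Step 3: u2 = (total - d1 + d2)/2 = (50 - 8 + 18)/2 = 30
Step 4: Nash product = (20 - 8) * (30 - 18)
Step 5: = 12 * 12 = 144

144


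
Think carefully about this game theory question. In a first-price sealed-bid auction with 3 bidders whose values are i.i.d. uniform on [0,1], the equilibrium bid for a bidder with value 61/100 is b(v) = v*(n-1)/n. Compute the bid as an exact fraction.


Step 1: The symmetric BNE bidding function is b(v) = v * (n-1) / n
Step 2: Substitute v = 61/100 and n = 3
Step 3: b = 61/100 * 2/3
Step 4: b = 61/150

61/150


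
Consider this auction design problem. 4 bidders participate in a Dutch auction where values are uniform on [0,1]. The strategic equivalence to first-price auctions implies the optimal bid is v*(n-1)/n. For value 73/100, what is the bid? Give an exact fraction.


Step 1: Dutch auctions are strategically equivalent to first-price auctions
Step 2: The equilibrium bid is b(v) = v*(n-1)/n
Step 3: b = 73/100 * 3/4
Step 4: b = 219/400

219/400


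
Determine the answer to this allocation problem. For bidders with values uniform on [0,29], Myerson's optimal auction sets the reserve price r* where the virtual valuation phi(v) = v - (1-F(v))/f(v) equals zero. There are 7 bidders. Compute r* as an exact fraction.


Step 1: For U[0,29], F(v) = v/29 and f(v) = 1/29
Step 2: phi(v) = v - (1 - v/29)/(1/29) = v - (29 - v) = 2v - 29
Step 3: Set phi(r*) = 0: 2r* - 29 = 0
Step 4: r* = 29/2 (the number of bidders n = 7 does not enter)

29/2


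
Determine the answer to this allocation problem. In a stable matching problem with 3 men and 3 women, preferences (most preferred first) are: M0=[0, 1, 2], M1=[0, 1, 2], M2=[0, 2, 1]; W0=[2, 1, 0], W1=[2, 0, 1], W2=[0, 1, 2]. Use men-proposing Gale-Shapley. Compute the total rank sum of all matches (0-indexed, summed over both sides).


Step 1: Run Gale-Shapley (men propose, women hold best offer):
  M0 proposes to W0; she accepts
  M1 proposes to W0; she switches from M0
  M2 proposes to W0; she switches from M1
  M0 proposes to W1; she accepts
  M1 proposes to W1; rejected
  M1 proposes to W2; she accepts
Step 2: Final matching: W0-M2, W1-M0, W2-M1
Step 3: 0-indexed ranks (man's rank of his match, then woman's): 0 + 0 + 1 + 1 + 2 + 1
Step 4: Total rank sum = 5

5


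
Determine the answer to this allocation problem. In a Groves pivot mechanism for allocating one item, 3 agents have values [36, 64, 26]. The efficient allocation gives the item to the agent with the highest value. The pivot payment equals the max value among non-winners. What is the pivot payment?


Step 1: The efficient winner is agent 1 with value 64
Step 2: Other agents' values: [36, 26]
Step 3: Pivot payment = max(others) = 36
Step 4: The winner pays 36

36


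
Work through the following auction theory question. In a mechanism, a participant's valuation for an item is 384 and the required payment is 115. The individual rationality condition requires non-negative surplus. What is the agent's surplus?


Step 1: Surplus = value - payment = 384 - 115 = 269
Step 2: IR is satisfied (surplus >= 0)

269


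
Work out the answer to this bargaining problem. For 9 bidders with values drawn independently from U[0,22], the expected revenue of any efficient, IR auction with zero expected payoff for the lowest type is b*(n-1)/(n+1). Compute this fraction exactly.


Step 1: By Revenue Equivalence, expected revenue = b*(n-1)/(n+1)
Step 2: Substituting n = 9, b = 22
Step 3: Revenue = 22*(9-1)/(9+1) = 22*8/10
Step 4: Revenue = 176/10 = 88/5

88/5


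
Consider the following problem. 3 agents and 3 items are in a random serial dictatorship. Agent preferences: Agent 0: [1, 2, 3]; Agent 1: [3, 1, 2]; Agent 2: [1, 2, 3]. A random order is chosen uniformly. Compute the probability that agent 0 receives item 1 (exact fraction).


Step 1: Agent 0 wants item 1
Step 2: There are 6 possible orderings of agents
Step 3: In 3 orderings, agent 0 gets item 1
Step 4: Probability = 3/6 = 1/2

1/2


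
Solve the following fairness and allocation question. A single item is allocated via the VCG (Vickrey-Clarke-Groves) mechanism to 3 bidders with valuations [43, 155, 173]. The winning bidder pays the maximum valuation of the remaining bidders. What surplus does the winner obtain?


Step 1: The winner is the agent with the highest value: agent 2 with value 173
Step 2: Values of other agents: [43, 155]
Step 3: VCG payment = max of others' values = 155
Step 4: Surplus = 173 - 155 = 18

18


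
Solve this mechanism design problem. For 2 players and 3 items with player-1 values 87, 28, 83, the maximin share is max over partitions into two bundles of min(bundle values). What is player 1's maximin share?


Step 1: Item values = 87, 28, 83
Step 2: Enumerate all 2-bundle partitions and take the smaller bundle:
  Partition 1: {87} vs {28,83} -> bundles 87, 111; min = 87
  Partition 2: {28} vs {87,83} -> bundles 28, 170; min = 28
  Partition 3: {83} vs {87,28} -> bundles 83, 115; min = 83
Step 3: MMS = max(87, 28, 83) = 87

87


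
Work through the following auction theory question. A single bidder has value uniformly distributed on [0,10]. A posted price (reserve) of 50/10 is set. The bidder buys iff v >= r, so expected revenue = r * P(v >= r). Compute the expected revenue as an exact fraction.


Step 1: Posted price r = 5, value support [0,10]
Step 2: P(v >= r) = (10 - 5)/10 = 1/2
Step 3: Expected revenue = r * P(v >= r) = 5 * 1/2
Step 4: Revenue = 5/2

5/2


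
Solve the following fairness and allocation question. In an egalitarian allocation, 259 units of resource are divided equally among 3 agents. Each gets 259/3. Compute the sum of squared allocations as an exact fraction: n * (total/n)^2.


Step 1: Each agent's share = 259/3
Step 2: Square of each share = (259/3)^2 = 67081/9
Step 3: Sum of squares = 3 * 67081/9 = 67081/3

67081/3


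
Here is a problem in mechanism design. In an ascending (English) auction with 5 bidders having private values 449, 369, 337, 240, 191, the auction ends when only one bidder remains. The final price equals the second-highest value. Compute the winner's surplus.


Step 1: Identify the highest value: 449
Step 2: Identify the second-highest value: 369
Step 3: The final price = second-highest value = 369
Step 4: Surplus = 449 - 369 = 80

80


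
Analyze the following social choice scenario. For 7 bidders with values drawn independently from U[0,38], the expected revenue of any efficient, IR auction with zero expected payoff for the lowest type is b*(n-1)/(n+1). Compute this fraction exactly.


Step 1: By Revenue Equivalence, expected revenue = b*(n-1)/(n+1)
Step 2: Substituting n = 7, b = 38
Step 3: Revenue = 38*(7-1)/(7+1) = 38*6/8
Step 4: Revenue = 228/8 = 57/2

57/2


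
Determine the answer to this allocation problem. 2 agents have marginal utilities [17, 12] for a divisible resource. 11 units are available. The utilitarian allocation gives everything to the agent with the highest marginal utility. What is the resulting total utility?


Step 1: The marginal utilities are [17, 12]
Step 2: The highest marginal utility is 17
Step 3: All 11 units go to that agent
Step 4: Total utility = 17 * 11 = 187

187


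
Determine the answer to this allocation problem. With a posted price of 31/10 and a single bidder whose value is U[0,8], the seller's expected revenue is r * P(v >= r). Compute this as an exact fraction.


Step 1: Posted price r = 31/10, value support [0,8]
Step 2: P(v >= r) = (8 - 31/10)/8 = 49/80
Step 3: Expected revenue = r * P(v >= r) = 31/10 * 49/80
Step 4: Revenue = 1519/800

1519/800


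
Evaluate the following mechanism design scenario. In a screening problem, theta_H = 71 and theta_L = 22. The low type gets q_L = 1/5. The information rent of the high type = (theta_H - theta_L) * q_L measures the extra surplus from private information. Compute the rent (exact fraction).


Step 1: theta_H - theta_L = 71 - 22 = 49
Step 2: Information rent = (theta_H - theta_L) * q_L
Step 3: = 49 * 1/5
Step 4: = 49/5

49/5
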